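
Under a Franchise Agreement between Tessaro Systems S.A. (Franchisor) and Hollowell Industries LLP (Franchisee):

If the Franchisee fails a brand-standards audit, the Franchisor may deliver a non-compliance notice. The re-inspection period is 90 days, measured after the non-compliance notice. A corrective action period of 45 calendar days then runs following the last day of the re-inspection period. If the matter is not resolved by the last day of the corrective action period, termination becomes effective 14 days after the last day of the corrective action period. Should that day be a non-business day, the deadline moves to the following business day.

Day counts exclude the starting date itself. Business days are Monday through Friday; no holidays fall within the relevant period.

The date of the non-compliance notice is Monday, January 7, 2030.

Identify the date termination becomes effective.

Adding 90 calendar days to January 7, 2030 gives April 7, 2030, which is the last day of the re-inspection period.
The last day of the corrective action period: 45 calendar days after April 7, 2030 is May 22, 2030.
Adding 14 calendar days to May 22, 2030 gives June 5, 2030, which is the date termination becomes effective. June 5, 2030 is a Wednesday, so no roll-forward applies.

June 5, 2030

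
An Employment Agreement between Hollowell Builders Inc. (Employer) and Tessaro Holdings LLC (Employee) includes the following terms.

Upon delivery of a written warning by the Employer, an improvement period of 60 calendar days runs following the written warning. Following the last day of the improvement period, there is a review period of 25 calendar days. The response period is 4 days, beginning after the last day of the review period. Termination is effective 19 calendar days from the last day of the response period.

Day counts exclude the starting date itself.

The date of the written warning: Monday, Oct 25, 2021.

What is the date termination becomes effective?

Feb 10, 2022

The last day of the improvement period: Oct 25, 2021 + 60 days = Dec 24, 2021.
The last day of the review period: 25 calendar days after Dec 24, 2021 is Jan 18, 2022.
The last day of the response period: 4 calendar days after Jan 18, 2022 is Jan 22, 2022.
The date termination becomes effective: Jan 22, 2022 + 19 days = Feb 10, 2022.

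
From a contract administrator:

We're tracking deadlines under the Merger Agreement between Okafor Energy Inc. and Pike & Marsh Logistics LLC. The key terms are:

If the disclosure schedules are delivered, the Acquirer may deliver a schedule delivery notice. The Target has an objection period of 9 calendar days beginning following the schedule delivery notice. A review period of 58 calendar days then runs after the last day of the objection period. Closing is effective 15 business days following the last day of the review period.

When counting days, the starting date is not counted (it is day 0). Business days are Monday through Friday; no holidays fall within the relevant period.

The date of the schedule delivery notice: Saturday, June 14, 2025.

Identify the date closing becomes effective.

September 10, 2025

The last day of the objection period: 9 calendar days after June 14, 2025 is June 23, 2025.
The last day of the review period: 58 calendar days after June 23, 2025 is August 20, 2025.
The date closing becomes effective: counting 15 business days from Wednesday, August 20, 2025 (Aug 21, Aug 22, Aug 25, Aug 26, …, Sep 8, Sep 9, Sep 10, skipping weekends) reaches Wednesday, September 10, 2025.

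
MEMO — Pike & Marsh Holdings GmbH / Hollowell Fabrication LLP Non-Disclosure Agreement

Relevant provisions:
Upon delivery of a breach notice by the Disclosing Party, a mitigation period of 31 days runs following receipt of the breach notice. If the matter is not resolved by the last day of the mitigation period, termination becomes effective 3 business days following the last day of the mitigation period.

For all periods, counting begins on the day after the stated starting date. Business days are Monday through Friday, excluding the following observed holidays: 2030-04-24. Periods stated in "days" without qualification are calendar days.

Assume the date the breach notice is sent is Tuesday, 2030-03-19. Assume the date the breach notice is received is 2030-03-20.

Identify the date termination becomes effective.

2030-04-25

The last day of the mitigation period: 31 calendar days after 2030-03-20 is 2030-04-20.
From Saturday, 2030-04-20, 3 business days (Apr 22, Apr 23, Apr 25, skipping weekends and the listed holiday on Apr 24) brings us to Thursday, 2030-04-25, which is the date termination becomes effective.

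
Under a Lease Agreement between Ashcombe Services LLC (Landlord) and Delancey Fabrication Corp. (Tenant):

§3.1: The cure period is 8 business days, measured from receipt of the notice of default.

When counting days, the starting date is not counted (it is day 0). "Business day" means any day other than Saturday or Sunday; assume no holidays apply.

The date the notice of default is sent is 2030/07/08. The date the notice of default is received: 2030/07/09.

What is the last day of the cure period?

2030/07/19

The last day of the cure period: 8 business days after Tuesday, 2030/07/09, skipping weekends — Jul 10, Jul 11, Jul 12, Jul 15, Jul 16, Jul 17, Jul 18, Jul 19 — lands on Friday, 2030/07/19.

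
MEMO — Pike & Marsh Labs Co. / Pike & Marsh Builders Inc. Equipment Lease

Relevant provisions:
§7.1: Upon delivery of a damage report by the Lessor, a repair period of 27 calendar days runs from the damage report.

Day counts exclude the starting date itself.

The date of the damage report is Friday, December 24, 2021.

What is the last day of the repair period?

Adding 27 calendar days to December 24, 2021 gives January 20, 2022, which is the last day of the repair period.

January 20, 2022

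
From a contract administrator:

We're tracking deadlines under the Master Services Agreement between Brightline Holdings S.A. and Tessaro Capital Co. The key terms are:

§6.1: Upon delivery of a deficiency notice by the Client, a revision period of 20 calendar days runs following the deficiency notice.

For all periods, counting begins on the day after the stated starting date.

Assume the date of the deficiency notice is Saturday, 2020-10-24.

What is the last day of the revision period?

2020-11-13

Adding 20 calendar days to 2020-10-24 gives 2020-11-13, which is the last day of the revision period.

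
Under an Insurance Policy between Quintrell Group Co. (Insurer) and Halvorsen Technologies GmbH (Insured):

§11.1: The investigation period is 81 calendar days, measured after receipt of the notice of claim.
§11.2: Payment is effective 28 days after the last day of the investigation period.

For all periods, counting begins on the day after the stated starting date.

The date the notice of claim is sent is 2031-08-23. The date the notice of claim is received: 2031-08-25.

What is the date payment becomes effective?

2031-12-12

Adding 81 calendar days to 2031-08-25 gives 2031-11-14, which is the last day of the investigation period.
Adding 28 calendar days to 2031-11-14 gives 2031-12-12, which is the date payment becomes effective.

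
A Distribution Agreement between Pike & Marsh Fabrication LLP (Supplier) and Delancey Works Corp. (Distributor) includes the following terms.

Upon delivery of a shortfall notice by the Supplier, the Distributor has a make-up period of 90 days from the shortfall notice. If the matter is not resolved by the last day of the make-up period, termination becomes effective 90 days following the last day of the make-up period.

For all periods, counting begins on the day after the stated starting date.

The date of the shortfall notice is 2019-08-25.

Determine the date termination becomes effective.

2020-02-21

The last day of the make-up period: 2019-08-25 + 90 days = 2019-11-23.
The date termination becomes effective: 90 calendar days after 2019-11-23 is 2020-02-21.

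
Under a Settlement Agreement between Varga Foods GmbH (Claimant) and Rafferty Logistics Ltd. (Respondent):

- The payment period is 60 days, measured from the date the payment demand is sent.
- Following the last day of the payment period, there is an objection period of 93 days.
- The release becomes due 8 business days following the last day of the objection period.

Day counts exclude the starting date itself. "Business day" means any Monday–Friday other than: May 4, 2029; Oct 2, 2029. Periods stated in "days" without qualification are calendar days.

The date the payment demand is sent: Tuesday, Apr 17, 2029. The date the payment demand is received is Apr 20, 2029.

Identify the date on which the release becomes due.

Adding 60 calendar days to Apr 17, 2029 gives Jun 16, 2029, which is the last day of the payment period.
Adding 93 calendar days to Jun 16, 2029 gives Sep 17, 2029, which is the last day of the objection period.
From Monday, Sep 17, 2029, 8 business days (Sep 18, Sep 19, Sep 20, Sep 21, Sep 24, Sep 25, Sep 26, Sep 27, skipping weekends) brings us to Thursday, Sep 27, 2029, which is the date on which the release becomes due.

Sep 27, 2029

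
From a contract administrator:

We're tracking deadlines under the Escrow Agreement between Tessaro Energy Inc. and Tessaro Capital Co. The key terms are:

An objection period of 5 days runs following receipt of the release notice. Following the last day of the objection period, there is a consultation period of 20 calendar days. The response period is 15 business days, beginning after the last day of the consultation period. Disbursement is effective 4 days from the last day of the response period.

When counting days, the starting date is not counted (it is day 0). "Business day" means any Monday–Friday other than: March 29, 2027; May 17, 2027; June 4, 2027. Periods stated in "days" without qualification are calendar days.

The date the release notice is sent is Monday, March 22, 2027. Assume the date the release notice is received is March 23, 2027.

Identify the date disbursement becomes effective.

The last day of the objection period: 5 calendar days after March 23, 2027 is March 28, 2027.
Adding 20 calendar days to March 28, 2027 gives April 17, 2027, which is the last day of the consultation period.
The last day of the response period: counting 15 business days from Saturday, April 17, 2027 (Apr 19, Apr 20, Apr 21, Apr 22, …, May 5, May 6, May 7, skipping weekends) reaches Friday, May 7, 2027.
The date disbursement becomes effective: 4 calendar days after May 7, 2027 is May 11, 2027.

May 11, 2027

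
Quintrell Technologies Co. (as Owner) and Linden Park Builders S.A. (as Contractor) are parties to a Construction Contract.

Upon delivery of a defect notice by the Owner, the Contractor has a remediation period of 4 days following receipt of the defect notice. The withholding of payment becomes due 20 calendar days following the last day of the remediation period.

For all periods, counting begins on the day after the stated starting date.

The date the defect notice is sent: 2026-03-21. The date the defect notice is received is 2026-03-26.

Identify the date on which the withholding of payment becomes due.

The last day of the remediation period: 4 calendar days after 2026-03-26 is 2026-03-30.
Adding 20 calendar days to 2026-03-30 gives 2026-04-19, which is the date on which the withholding of payment becomes due.

2026-04-19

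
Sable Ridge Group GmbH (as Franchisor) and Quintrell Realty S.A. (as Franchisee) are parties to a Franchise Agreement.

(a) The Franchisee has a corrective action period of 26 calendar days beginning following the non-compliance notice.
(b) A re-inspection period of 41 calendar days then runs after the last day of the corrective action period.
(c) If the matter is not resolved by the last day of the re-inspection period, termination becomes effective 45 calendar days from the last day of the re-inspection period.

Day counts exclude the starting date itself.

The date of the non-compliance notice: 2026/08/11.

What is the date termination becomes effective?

2026/12/01

The last day of the corrective action period: 2026/08/11 + 26 days = 2026/09/06.
The last day of the re-inspection period: 41 calendar days after 2026/09/06 is 2026/10/17.
The date termination becomes effective: 2026/10/17 + 45 days = 2026/12/01.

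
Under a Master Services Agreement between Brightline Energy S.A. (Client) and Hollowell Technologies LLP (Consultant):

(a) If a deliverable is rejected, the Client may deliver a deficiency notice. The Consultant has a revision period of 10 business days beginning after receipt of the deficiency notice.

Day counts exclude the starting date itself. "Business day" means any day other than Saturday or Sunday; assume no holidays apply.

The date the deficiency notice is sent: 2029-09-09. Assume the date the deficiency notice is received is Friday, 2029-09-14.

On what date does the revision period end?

From Friday, 2029-09-14, 10 business days (Sep 17, Sep 18, Sep 19, Sep 20, Sep 21, Sep 24, Sep 25, Sep 26, Sep 27, Sep 28, skipping weekends) brings us to Friday, 2029-09-28, which is the last day of the revision period.

2029-09-28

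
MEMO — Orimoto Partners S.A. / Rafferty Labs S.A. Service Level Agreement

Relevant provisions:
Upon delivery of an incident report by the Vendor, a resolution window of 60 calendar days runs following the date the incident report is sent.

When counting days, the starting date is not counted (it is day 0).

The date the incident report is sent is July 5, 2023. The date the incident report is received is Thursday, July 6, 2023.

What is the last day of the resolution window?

The last day of the resolution window: 60 calendar days after July 5, 2023 is September 3, 2023.

September 3, 2023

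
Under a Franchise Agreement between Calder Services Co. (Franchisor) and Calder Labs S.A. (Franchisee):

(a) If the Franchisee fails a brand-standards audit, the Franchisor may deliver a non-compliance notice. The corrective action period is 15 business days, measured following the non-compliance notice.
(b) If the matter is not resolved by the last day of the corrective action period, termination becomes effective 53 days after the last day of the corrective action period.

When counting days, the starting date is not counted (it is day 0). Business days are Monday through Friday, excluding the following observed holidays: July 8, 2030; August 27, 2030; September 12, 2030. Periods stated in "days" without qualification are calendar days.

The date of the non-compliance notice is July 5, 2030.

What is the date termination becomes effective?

September 20, 2030

The last day of the corrective action period: 15 business days after Friday, July 5, 2030, skipping weekends and the listed holiday on Jul 8 — Jul 9, Jul 10, Jul 11, Jul 12, …, Jul 25, Jul 26, Jul 29 — lands on Monday, July 29, 2030.
Adding 53 calendar days to July 29, 2030 gives September 20, 2030, which is the date termination becomes effective.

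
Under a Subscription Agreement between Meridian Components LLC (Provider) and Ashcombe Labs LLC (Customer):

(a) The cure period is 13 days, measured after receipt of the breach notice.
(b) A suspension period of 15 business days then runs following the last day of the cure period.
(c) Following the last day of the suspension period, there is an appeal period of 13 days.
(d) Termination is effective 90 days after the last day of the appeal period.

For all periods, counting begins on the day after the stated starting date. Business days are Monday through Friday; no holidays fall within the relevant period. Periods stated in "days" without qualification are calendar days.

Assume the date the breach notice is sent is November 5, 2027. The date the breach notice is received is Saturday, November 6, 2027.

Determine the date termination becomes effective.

The last day of the cure period: 13 calendar days after November 6, 2027 is November 19, 2027.
The last day of the suspension period: 15 business days after Friday, November 19, 2027, skipping weekends — Nov 22, Nov 23, Nov 24, Nov 25, …, Dec 8, Dec 9, Dec 10 — lands on Friday, December 10, 2027.
Adding 13 calendar days to December 10, 2027 gives December 23, 2027, which is the last day of the appeal period.
The date termination becomes effective: December 23, 2027 + 90 days = March 22, 2028.

March 22, 2028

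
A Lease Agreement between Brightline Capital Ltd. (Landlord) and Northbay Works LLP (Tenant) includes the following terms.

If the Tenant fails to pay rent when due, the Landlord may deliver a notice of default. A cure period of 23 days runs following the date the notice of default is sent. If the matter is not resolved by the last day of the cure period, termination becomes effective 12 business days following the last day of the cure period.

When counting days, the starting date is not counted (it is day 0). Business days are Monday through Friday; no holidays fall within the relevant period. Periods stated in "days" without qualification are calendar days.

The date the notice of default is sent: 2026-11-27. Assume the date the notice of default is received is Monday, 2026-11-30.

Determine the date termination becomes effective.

2027-01-05

The last day of the cure period: 2026-11-27 + 23 days = 2026-12-20.
The date termination becomes effective: 12 business days after Sunday, 2026-12-20, skipping weekends — Dec 21, Dec 22, Dec 23, Dec 24, …, Jan 1, Jan 4, Jan 5 — lands on Tuesday, 2027-01-05.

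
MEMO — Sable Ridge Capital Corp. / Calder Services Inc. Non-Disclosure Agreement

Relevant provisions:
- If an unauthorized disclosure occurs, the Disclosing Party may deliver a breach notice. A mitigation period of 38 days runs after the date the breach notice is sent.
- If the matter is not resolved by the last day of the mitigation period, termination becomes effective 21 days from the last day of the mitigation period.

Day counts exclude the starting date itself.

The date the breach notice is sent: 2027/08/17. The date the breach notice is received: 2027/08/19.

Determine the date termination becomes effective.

The last day of the mitigation period: 38 calendar days after 2027/08/17 is 2027/09/24.
Adding 21 calendar days to 2027/09/24 gives 2027/10/15, which is the date termination becomes effective.

2027/10/15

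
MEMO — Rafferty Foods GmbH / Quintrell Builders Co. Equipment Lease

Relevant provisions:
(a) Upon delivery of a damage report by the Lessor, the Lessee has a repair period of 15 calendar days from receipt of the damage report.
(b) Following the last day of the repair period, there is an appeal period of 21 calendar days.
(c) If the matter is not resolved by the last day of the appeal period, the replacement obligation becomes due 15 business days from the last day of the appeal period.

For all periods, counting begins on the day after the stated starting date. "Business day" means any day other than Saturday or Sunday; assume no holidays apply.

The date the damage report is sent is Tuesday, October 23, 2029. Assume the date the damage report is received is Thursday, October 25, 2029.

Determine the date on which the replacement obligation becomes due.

The last day of the repair period: October 25, 2029 + 15 days = November 9, 2029.
The last day of the appeal period: 21 calendar days after November 9, 2029 is November 30, 2029.
From Friday, November 30, 2029, 15 business days (Dec 3, Dec 4, Dec 5, Dec 6, …, Dec 19, Dec 20, Dec 21, skipping weekends) brings us to Friday, December 21, 2029, which is the date on which the replacement obligation becomes due.

December 21, 2029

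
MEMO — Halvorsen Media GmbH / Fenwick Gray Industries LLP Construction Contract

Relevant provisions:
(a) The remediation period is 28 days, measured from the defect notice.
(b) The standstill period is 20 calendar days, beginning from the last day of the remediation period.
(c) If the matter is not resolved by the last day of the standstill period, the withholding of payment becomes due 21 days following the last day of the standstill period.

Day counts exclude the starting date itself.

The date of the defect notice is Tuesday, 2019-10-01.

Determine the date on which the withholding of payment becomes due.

2019-12-09

The last day of the remediation period: 28 calendar days after 2019-10-01 is 2019-10-29.
The last day of the standstill period: 2019-10-29 + 20 days = 2019-11-18.
The date on which the withholding of payment becomes due: 2019-11-18 + 21 days = 2019-12-09.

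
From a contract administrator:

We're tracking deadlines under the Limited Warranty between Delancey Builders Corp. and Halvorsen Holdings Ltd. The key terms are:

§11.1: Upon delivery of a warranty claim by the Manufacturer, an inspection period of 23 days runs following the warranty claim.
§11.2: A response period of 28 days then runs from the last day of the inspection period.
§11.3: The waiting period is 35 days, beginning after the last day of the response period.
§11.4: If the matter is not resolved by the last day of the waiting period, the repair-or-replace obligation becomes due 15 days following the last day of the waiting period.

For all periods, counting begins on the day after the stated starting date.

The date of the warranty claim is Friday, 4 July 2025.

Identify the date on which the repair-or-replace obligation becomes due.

The last day of the inspection period: 23 calendar days after 4 July 2025 is 27 July 2025.
Adding 28 calendar days to 27 July 2025 gives 24 August 2025, which is the last day of the response period.
The last day of the waiting period: 35 calendar days after 24 August 2025 is 28 September 2025.
The date on which the repair-or-replace obligation becomes due: 15 calendar days after 28 September 2025 is 13 October 2025.

13 October 2025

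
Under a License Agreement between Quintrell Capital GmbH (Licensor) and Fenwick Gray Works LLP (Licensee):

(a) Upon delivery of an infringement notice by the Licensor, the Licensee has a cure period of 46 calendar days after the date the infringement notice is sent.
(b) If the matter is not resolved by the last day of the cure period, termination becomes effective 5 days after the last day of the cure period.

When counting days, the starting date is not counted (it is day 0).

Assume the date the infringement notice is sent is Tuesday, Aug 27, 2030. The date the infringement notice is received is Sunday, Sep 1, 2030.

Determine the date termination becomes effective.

Oct 17, 2030

The last day of the cure period: 46 calendar days after Aug 27, 2030 is Oct 12, 2030.
Adding 5 calendar days to Oct 12, 2030 gives Oct 17, 2030, which is the date termination becomes effective.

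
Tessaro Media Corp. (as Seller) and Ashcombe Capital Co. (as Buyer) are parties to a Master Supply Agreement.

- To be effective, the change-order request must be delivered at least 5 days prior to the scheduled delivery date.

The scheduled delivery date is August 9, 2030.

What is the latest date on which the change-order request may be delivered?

August 4, 2030

August 9, 2030 minus 5 days is August 4, 2030.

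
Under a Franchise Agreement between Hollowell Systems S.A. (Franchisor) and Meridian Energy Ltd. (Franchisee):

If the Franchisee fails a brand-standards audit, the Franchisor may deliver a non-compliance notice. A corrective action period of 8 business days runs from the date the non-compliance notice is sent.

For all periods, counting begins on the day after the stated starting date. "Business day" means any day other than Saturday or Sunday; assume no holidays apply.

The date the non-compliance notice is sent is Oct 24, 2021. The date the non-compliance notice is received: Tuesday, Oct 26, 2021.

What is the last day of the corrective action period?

From Sunday, Oct 24, 2021, 8 business days (Oct 25, Oct 26, Oct 27, Oct 28, Oct 29, Nov 1, Nov 2, Nov 3, skipping weekends) brings us to Wednesday, Nov 3, 2021, which is the last day of the corrective action period.

Nov 3, 2021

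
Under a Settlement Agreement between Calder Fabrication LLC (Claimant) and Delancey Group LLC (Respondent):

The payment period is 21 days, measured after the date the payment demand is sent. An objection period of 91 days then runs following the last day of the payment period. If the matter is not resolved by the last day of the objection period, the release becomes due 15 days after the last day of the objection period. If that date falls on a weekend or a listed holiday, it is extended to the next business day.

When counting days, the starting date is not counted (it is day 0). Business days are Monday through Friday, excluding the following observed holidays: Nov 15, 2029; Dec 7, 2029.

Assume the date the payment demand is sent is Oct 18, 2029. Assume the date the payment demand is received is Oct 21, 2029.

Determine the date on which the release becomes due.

The last day of the payment period: Oct 18, 2029 + 21 days = Nov 8, 2029.
Adding 91 calendar days to Nov 8, 2029 gives Feb 7, 2030, which is the last day of the objection period.
The date on which the release becomes due: Feb 7, 2030 + 15 days = Feb 22, 2030. Feb 22, 2030 is a Friday and is not a listed holiday, so no roll-forward applies.

Feb 22, 2030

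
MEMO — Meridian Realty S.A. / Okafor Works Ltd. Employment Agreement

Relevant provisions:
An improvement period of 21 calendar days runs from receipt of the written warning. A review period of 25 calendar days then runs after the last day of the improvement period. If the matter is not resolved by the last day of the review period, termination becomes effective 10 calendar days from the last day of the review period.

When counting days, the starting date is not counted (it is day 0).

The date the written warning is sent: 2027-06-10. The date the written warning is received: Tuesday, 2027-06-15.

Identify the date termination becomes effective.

2027-08-10

Adding 21 calendar days to 2027-06-15 gives 2027-07-06, which is the last day of the improvement period.
The last day of the review period: 2027-07-06 + 25 days = 2027-07-31.
The date termination becomes effective: 2027-07-31 + 10 days = 2027-08-10.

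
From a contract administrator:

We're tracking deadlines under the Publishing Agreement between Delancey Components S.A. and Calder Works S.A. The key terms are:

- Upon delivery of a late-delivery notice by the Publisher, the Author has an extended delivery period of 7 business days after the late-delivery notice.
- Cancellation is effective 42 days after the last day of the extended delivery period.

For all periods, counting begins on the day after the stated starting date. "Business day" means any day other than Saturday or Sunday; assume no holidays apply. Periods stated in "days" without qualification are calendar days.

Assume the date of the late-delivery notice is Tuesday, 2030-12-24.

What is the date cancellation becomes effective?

2031-02-13

From Tuesday, 2030-12-24, 7 business days (Dec 25, Dec 26, Dec 27, Dec 30, Dec 31, Jan 1, Jan 2, skipping weekends) brings us to Thursday, 2031-01-02, which is the last day of the extended delivery period.
The date cancellation becomes effective: 2031-01-02 + 42 days = 2031-02-13.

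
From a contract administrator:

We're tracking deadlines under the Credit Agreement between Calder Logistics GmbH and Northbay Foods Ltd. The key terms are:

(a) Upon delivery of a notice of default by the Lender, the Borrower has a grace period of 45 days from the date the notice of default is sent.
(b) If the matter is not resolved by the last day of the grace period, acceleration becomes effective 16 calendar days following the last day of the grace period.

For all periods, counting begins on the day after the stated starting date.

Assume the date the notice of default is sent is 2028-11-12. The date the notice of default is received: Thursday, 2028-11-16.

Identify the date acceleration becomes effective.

2029-01-12

The last day of the grace period: 45 calendar days after 2028-11-12 is 2028-12-27.
The date acceleration becomes effective: 16 calendar days after 2028-12-27 is 2029-01-12.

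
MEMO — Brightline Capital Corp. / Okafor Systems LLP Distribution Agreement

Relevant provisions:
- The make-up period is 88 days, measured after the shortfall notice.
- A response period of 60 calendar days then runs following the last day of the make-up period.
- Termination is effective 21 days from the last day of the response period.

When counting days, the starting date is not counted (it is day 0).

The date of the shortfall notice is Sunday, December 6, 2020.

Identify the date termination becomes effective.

May 24, 2021

Adding 88 calendar days to December 6, 2020 gives March 4, 2021, which is the last day of the make-up period.
Adding 60 calendar days to March 4, 2021 gives May 3, 2021, which is the last day of the response period.
Adding 21 calendar days to May 3, 2021 gives May 24, 2021, which is the date termination becomes effective.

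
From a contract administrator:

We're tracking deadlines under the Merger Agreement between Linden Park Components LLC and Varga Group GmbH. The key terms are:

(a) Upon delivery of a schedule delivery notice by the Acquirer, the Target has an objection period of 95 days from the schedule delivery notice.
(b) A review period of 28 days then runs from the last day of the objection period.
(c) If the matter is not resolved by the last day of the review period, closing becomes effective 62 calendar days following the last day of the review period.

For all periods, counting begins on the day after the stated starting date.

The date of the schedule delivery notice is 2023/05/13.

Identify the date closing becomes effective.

The last day of the objection period: 2023/05/13 + 95 days = 2023/08/16.
The last day of the review period: 2023/08/16 + 28 days = 2023/09/13.
Adding 62 calendar days to 2023/09/13 gives 2023/11/14, which is the date closing becomes effective.

2023/11/14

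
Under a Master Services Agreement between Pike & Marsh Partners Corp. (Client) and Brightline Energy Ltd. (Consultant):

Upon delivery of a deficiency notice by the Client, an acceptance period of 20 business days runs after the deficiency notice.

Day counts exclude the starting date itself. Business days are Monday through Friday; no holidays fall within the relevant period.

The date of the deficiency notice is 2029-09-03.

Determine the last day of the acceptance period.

2029-10-01

The last day of the acceptance period: counting 20 business days from Monday, 2029-09-03 (Sep 4, Sep 5, Sep 6, Sep 7, …, Sep 27, Sep 28, Oct 1, skipping weekends) reaches Monday, 2029-10-01.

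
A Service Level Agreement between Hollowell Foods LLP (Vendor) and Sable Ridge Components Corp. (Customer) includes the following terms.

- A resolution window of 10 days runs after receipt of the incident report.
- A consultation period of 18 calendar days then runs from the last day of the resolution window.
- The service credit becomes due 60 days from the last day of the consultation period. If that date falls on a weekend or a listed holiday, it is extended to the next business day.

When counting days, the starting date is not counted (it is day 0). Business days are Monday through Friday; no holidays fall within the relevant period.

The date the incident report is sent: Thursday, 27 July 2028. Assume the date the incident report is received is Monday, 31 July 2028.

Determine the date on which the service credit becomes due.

Adding 10 calendar days to 31 July 2028 gives 10 August 2028, which is the last day of the resolution window.
Adding 18 calendar days to 10 August 2028 gives 28 August 2028, which is the last day of the consultation period.
Adding 60 calendar days to 28 August 2028 gives 27 October 2028, which is the date on which the service credit becomes due. 27 October 2028 is a Friday, so no roll-forward applies.

27 October 2028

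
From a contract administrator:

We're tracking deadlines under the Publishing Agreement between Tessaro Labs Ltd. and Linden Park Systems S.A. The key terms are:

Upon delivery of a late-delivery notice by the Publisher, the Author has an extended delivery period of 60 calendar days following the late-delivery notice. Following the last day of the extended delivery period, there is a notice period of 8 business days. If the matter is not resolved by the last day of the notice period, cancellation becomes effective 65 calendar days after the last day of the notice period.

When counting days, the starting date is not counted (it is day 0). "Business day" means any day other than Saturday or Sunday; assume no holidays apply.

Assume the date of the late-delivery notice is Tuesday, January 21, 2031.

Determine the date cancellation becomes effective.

The last day of the extended delivery period: January 21, 2031 + 60 days = March 22, 2031.
The last day of the notice period: counting 8 business days from Saturday, March 22, 2031 (Mar 24, Mar 25, Mar 26, Mar 27, Mar 28, Mar 31, Apr 1, Apr 2, skipping weekends) reaches Wednesday, April 2, 2031.
The date cancellation becomes effective: April 2, 2031 + 65 days = June 6, 2031.

June 6, 2031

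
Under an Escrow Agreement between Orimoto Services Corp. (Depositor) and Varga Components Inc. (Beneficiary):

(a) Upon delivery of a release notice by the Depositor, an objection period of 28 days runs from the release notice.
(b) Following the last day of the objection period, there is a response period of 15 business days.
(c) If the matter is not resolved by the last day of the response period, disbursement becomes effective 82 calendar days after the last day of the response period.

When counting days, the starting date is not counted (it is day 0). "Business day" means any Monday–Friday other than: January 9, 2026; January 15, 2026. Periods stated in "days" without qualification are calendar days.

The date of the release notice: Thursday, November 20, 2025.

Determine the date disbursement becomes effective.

March 31, 2026

The last day of the objection period: 28 calendar days after November 20, 2025 is December 18, 2025.
The last day of the response period: counting 15 business days from Thursday, December 18, 2025 (Dec 19, Dec 22, Dec 23, Dec 24, …, Jan 6, Jan 7, Jan 8, skipping weekends) reaches Thursday, January 8, 2026.
The date disbursement becomes effective: 82 calendar days after January 8, 2026 is March 31, 2026.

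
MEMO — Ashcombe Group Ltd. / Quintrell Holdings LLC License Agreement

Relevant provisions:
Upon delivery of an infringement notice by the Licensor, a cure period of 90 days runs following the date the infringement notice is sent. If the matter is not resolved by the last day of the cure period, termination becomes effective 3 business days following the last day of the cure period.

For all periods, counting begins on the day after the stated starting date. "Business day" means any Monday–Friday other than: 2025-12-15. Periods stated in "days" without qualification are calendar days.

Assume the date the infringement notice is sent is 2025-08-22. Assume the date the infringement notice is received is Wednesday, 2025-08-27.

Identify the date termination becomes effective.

Adding 90 calendar days to 2025-08-22 gives 2025-11-20, which is the last day of the cure period.
The date termination becomes effective: counting 3 business days from Thursday, 2025-11-20 (Nov 21, Nov 24, Nov 25, skipping weekends) reaches Tuesday, 2025-11-25.

2025-11-25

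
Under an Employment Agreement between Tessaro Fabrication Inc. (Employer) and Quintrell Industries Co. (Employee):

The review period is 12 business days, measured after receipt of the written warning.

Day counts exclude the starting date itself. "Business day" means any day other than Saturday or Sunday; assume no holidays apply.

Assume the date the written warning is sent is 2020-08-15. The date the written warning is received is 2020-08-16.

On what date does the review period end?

The last day of the review period: counting 12 business days from Sunday, 2020-08-16 (Aug 17, Aug 18, Aug 19, Aug 20, …, Aug 28, Aug 31, Sep 1, skipping weekends) reaches Tuesday, 2020-09-01.

2020-09-01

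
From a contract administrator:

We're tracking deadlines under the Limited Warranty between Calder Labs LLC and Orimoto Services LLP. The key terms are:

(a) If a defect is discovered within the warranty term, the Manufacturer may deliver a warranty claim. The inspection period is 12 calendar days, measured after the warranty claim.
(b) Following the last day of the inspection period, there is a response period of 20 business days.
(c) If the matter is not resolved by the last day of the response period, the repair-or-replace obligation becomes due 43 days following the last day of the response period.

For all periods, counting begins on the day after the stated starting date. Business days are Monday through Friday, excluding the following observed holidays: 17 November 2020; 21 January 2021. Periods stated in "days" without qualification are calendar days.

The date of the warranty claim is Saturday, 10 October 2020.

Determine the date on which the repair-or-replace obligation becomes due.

Adding 12 calendar days to 10 October 2020 gives 22 October 2020, which is the last day of the inspection period.
From Thursday, 22 October 2020, 20 business days (Oct 23, Oct 26, Oct 27, Oct 28, …, Nov 18, Nov 19, Nov 20, skipping weekends and the listed holiday on Nov 17) brings us to Friday, 20 November 2020, which is the last day of the response period.
Adding 43 calendar days to 20 November 2020 gives 2 January 2021, which is the date on which the repair-or-replace obligation becomes due.

2 January 2021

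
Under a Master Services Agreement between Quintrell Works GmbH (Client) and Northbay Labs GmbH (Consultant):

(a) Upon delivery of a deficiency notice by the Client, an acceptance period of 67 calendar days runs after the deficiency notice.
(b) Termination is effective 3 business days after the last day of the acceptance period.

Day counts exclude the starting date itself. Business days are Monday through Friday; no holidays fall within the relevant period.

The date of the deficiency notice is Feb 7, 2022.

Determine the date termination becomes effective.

Apr 20, 2022

The last day of the acceptance period: Feb 7, 2022 + 67 days = Apr 15, 2022.
The date termination becomes effective: 3 business days after Friday, Apr 15, 2022, skipping weekends — Apr 18, Apr 19, Apr 20 — lands on Wednesday, Apr 20, 2022.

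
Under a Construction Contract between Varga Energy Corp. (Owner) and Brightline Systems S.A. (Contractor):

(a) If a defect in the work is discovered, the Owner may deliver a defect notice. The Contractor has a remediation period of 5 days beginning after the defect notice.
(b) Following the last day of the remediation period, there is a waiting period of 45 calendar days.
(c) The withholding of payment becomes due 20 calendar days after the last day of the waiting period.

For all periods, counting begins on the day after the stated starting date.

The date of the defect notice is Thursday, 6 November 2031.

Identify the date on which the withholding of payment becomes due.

The last day of the remediation period: 6 November 2031 + 5 days = 11 November 2031.
The last day of the waiting period: 45 calendar days after 11 November 2031 is 26 December 2031.
The date on which the withholding of payment becomes due: 20 calendar days after 26 December 2031 is 15 January 2032.

15 January 2032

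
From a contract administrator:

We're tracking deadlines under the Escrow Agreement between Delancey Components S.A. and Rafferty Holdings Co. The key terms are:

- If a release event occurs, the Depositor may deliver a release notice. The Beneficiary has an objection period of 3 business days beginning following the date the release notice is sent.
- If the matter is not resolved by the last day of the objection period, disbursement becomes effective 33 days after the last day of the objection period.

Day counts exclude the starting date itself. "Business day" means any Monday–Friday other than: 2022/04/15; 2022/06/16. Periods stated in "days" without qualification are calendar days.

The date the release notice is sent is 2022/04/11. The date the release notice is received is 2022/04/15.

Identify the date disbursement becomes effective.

2022/05/17

The last day of the objection period: counting 3 business days from Monday, 2022/04/11 (Apr 12, Apr 13, Apr 14, skipping weekends) reaches Thursday, 2022/04/14.
The date disbursement becomes effective: 2022/04/14 + 33 days = 2022/05/17.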